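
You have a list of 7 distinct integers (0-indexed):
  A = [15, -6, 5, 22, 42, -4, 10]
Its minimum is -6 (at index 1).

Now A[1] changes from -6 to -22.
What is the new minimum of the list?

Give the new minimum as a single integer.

Old min = -6 (at index 1)
Change: A[1] -6 -> -22
Changed element WAS the min. Need to check: is -22 still <= all others?
  Min of remaining elements: -4
  New min = min(-22, -4) = -22

Answer: -22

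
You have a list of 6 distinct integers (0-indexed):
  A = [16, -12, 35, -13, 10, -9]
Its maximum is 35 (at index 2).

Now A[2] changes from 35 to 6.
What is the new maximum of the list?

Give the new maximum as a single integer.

Old max = 35 (at index 2)
Change: A[2] 35 -> 6
Changed element WAS the max -> may need rescan.
  Max of remaining elements: 16
  New max = max(6, 16) = 16

Answer: 16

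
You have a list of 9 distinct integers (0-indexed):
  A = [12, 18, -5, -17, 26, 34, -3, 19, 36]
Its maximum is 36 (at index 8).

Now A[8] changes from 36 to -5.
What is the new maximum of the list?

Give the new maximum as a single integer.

Answer: 34

Derivation:
Old max = 36 (at index 8)
Change: A[8] 36 -> -5
Changed element WAS the max -> may need rescan.
  Max of remaining elements: 34
  New max = max(-5, 34) = 34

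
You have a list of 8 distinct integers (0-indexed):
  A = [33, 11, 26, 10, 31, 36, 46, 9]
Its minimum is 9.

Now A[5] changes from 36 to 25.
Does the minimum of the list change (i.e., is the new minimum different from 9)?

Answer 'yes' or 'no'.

Answer: no

Derivation:
Old min = 9
Change: A[5] 36 -> 25
Changed element was NOT the min; min changes only if 25 < 9.
New min = 9; changed? no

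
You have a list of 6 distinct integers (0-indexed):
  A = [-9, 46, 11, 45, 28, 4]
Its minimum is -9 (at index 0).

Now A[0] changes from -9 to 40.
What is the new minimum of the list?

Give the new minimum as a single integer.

Old min = -9 (at index 0)
Change: A[0] -9 -> 40
Changed element WAS the min. Need to check: is 40 still <= all others?
  Min of remaining elements: 4
  New min = min(40, 4) = 4

Answer: 4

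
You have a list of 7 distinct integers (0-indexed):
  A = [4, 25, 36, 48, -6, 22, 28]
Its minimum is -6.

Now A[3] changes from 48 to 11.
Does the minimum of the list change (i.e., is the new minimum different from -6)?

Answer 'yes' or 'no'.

Old min = -6
Change: A[3] 48 -> 11
Changed element was NOT the min; min changes only if 11 < -6.
New min = -6; changed? no

Answer: no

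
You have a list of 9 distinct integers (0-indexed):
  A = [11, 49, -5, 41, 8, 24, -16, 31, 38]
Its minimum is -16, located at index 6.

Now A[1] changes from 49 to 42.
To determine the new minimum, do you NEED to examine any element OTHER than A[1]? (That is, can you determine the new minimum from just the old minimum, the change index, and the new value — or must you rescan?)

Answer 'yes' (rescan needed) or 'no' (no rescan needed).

Old min = -16 at index 6
Change at index 1: 49 -> 42
Index 1 was NOT the min. New min = min(-16, 42). No rescan of other elements needed.
Needs rescan: no

Answer: no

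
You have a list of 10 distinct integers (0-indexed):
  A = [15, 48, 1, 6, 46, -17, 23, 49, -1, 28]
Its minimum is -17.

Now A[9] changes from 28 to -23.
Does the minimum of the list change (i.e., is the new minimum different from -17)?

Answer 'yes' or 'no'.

Answer: yes

Derivation:
Old min = -17
Change: A[9] 28 -> -23
Changed element was NOT the min; min changes only if -23 < -17.
New min = -23; changed? yes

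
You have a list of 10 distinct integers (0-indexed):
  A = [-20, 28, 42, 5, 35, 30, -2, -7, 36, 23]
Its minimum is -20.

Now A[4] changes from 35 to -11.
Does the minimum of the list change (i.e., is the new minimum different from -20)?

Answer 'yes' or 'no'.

Old min = -20
Change: A[4] 35 -> -11
Changed element was NOT the min; min changes only if -11 < -20.
New min = -20; changed? no

Answer: no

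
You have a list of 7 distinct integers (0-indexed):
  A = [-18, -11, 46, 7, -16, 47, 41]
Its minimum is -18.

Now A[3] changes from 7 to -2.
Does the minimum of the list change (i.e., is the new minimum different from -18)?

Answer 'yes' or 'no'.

Answer: no

Derivation:
Old min = -18
Change: A[3] 7 -> -2
Changed element was NOT the min; min changes only if -2 < -18.
New min = -18; changed? no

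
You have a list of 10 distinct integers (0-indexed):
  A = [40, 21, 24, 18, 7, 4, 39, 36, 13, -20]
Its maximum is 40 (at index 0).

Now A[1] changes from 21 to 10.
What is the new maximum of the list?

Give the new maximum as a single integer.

Old max = 40 (at index 0)
Change: A[1] 21 -> 10
Changed element was NOT the old max.
  New max = max(old_max, new_val) = max(40, 10) = 40

Answer: 40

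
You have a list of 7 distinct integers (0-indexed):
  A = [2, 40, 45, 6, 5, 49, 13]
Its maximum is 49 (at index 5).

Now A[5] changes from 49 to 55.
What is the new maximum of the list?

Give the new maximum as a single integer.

Answer: 55

Derivation:
Old max = 49 (at index 5)
Change: A[5] 49 -> 55
Changed element WAS the max -> may need rescan.
  Max of remaining elements: 45
  New max = max(55, 45) = 55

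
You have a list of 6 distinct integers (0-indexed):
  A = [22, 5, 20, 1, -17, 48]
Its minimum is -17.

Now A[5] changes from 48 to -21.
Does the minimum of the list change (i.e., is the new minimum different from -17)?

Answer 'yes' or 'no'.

Old min = -17
Change: A[5] 48 -> -21
Changed element was NOT the min; min changes only if -21 < -17.
New min = -21; changed? yes

Answer: yes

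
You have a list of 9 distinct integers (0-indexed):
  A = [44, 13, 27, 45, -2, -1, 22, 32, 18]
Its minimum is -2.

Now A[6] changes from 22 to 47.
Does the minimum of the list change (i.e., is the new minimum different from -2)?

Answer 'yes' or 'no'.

Old min = -2
Change: A[6] 22 -> 47
Changed element was NOT the min; min changes only if 47 < -2.
New min = -2; changed? no

Answer: no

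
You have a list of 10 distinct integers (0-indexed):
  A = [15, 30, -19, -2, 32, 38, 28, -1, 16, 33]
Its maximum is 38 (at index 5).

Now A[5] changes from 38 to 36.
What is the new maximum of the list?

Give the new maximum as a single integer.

Old max = 38 (at index 5)
Change: A[5] 38 -> 36
Changed element WAS the max -> may need rescan.
  Max of remaining elements: 33
  New max = max(36, 33) = 36

Answer: 36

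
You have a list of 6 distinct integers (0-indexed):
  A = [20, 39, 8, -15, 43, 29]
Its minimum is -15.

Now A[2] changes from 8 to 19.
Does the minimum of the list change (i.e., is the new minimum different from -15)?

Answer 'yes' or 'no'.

Answer: no

Derivation:
Old min = -15
Change: A[2] 8 -> 19
Changed element was NOT the min; min changes only if 19 < -15.
New min = -15; changed? no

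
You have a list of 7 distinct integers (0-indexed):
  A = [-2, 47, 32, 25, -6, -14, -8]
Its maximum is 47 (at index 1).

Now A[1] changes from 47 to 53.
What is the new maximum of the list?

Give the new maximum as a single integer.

Old max = 47 (at index 1)
Change: A[1] 47 -> 53
Changed element WAS the max -> may need rescan.
  Max of remaining elements: 32
  New max = max(53, 32) = 53

Answer: 53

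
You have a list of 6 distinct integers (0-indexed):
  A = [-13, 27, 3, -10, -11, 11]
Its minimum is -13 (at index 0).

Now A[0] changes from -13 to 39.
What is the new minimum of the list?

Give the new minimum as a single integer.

Old min = -13 (at index 0)
Change: A[0] -13 -> 39
Changed element WAS the min. Need to check: is 39 still <= all others?
  Min of remaining elements: -11
  New min = min(39, -11) = -11

Answer: -11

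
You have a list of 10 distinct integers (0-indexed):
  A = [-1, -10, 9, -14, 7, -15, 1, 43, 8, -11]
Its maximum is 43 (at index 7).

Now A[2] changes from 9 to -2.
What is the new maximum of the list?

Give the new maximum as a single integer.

Old max = 43 (at index 7)
Change: A[2] 9 -> -2
Changed element was NOT the old max.
  New max = max(old_max, new_val) = max(43, -2) = 43

Answer: 43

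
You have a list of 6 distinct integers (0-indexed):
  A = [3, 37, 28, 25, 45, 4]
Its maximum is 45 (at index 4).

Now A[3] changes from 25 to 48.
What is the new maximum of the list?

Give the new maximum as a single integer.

Old max = 45 (at index 4)
Change: A[3] 25 -> 48
Changed element was NOT the old max.
  New max = max(old_max, new_val) = max(45, 48) = 48

Answer: 48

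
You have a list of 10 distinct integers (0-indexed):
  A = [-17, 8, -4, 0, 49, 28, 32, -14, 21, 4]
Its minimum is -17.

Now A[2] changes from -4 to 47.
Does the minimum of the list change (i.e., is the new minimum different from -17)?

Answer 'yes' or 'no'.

Old min = -17
Change: A[2] -4 -> 47
Changed element was NOT the min; min changes only if 47 < -17.
New min = -17; changed? no

Answer: no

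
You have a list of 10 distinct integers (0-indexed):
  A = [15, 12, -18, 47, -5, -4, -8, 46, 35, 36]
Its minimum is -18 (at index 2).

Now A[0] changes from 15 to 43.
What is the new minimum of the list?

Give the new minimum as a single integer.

Old min = -18 (at index 2)
Change: A[0] 15 -> 43
Changed element was NOT the old min.
  New min = min(old_min, new_val) = min(-18, 43) = -18

Answer: -18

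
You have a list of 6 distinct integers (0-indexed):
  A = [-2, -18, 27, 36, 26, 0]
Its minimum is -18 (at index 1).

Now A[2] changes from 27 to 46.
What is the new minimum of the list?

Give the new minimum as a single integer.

Old min = -18 (at index 1)
Change: A[2] 27 -> 46
Changed element was NOT the old min.
  New min = min(old_min, new_val) = min(-18, 46) = -18

Answer: -18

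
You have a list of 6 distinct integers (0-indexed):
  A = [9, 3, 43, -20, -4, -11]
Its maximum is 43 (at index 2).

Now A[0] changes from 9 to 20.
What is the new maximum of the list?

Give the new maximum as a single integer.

Old max = 43 (at index 2)
Change: A[0] 9 -> 20
Changed element was NOT the old max.
  New max = max(old_max, new_val) = max(43, 20) = 43

Answer: 43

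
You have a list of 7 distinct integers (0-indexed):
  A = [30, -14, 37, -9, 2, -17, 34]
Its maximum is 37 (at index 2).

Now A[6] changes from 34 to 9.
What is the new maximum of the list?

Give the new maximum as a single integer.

Old max = 37 (at index 2)
Change: A[6] 34 -> 9
Changed element was NOT the old max.
  New max = max(old_max, new_val) = max(37, 9) = 37

Answer: 37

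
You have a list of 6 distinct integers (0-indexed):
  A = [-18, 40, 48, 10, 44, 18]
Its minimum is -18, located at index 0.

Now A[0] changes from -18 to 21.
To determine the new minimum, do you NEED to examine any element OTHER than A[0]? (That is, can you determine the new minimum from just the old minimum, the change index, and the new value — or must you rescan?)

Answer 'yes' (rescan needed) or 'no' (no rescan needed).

Answer: yes

Derivation:
Old min = -18 at index 0
Change at index 0: -18 -> 21
Index 0 WAS the min and new value 21 > old min -18. Must rescan other elements to find the new min.
Needs rescan: yes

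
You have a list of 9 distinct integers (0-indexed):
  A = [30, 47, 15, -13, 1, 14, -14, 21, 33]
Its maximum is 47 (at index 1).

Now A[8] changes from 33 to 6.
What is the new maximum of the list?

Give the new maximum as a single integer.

Old max = 47 (at index 1)
Change: A[8] 33 -> 6
Changed element was NOT the old max.
  New max = max(old_max, new_val) = max(47, 6) = 47

Answer: 47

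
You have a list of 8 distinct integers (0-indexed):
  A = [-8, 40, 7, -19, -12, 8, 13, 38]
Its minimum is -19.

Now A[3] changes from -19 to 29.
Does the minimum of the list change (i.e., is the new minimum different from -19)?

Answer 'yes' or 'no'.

Answer: yes

Derivation:
Old min = -19
Change: A[3] -19 -> 29
Changed element was the min; new min must be rechecked.
New min = -12; changed? yes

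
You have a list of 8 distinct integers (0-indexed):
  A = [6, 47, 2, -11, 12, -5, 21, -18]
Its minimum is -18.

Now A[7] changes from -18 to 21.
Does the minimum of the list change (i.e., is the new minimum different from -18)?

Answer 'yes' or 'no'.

Old min = -18
Change: A[7] -18 -> 21
Changed element was the min; new min must be rechecked.
New min = -11; changed? yes

Answer: yes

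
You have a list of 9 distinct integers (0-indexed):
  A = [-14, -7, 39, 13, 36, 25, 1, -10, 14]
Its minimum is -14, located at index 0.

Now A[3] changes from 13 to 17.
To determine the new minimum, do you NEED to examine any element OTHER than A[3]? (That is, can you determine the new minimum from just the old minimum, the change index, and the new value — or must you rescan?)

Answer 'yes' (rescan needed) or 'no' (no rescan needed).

Old min = -14 at index 0
Change at index 3: 13 -> 17
Index 3 was NOT the min. New min = min(-14, 17). No rescan of other elements needed.
Needs rescan: no

Answer: no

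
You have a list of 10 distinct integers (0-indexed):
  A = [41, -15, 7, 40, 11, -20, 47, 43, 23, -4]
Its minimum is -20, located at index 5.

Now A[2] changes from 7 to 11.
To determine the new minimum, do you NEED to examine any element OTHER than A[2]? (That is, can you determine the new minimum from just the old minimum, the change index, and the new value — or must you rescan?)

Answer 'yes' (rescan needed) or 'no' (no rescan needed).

Answer: no

Derivation:
Old min = -20 at index 5
Change at index 2: 7 -> 11
Index 2 was NOT the min. New min = min(-20, 11). No rescan of other elements needed.
Needs rescan: no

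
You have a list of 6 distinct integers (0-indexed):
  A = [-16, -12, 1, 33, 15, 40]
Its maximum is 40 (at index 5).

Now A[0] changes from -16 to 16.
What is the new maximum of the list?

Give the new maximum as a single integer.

Answer: 40

Derivation:
Old max = 40 (at index 5)
Change: A[0] -16 -> 16
Changed element was NOT the old max.
  New max = max(old_max, new_val) = max(40, 16) = 40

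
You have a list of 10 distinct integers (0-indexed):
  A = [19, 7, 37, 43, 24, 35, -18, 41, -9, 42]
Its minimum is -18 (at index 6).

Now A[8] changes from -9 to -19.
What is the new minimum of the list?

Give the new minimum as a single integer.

Old min = -18 (at index 6)
Change: A[8] -9 -> -19
Changed element was NOT the old min.
  New min = min(old_min, new_val) = min(-18, -19) = -19

Answer: -19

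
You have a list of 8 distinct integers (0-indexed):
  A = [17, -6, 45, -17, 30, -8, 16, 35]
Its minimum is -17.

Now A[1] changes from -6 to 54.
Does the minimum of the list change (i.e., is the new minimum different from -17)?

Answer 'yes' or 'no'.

Old min = -17
Change: A[1] -6 -> 54
Changed element was NOT the min; min changes only if 54 < -17.
New min = -17; changed? no

Answer: no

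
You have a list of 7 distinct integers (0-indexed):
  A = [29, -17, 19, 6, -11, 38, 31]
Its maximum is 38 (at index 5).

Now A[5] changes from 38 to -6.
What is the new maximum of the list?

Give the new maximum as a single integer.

Old max = 38 (at index 5)
Change: A[5] 38 -> -6
Changed element WAS the max -> may need rescan.
  Max of remaining elements: 31
  New max = max(-6, 31) = 31

Answer: 31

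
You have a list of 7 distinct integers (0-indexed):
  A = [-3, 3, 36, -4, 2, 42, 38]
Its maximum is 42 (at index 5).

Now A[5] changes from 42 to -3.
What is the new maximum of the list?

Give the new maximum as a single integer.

Answer: 38

Derivation:
Old max = 42 (at index 5)
Change: A[5] 42 -> -3
Changed element WAS the max -> may need rescan.
  Max of remaining elements: 38
  New max = max(-3, 38) = 38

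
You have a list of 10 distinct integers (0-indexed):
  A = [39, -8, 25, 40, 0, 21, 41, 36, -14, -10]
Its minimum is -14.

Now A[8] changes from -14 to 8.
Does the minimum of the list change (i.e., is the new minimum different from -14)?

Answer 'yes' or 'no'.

Answer: yes

Derivation:
Old min = -14
Change: A[8] -14 -> 8
Changed element was the min; new min must be rechecked.
New min = -10; changed? yes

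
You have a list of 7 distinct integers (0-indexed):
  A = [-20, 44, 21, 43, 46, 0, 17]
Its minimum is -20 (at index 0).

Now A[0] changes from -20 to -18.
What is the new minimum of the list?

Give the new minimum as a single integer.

Old min = -20 (at index 0)
Change: A[0] -20 -> -18
Changed element WAS the min. Need to check: is -18 still <= all others?
  Min of remaining elements: 0
  New min = min(-18, 0) = -18

Answer: -18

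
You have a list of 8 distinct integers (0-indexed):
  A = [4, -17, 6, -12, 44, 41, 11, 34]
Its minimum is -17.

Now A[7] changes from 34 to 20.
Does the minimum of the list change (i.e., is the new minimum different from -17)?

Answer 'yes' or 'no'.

Answer: no

Derivation:
Old min = -17
Change: A[7] 34 -> 20
Changed element was NOT the min; min changes only if 20 < -17.
New min = -17; changed? no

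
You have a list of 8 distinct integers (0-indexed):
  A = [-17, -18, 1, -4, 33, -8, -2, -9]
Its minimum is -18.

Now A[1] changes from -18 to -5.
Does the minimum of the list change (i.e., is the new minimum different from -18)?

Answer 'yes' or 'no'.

Old min = -18
Change: A[1] -18 -> -5
Changed element was the min; new min must be rechecked.
New min = -17; changed? yes

Answer: yes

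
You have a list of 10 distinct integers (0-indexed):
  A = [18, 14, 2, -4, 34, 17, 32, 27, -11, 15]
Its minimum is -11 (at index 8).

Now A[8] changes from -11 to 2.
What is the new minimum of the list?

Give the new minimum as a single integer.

Old min = -11 (at index 8)
Change: A[8] -11 -> 2
Changed element WAS the min. Need to check: is 2 still <= all others?
  Min of remaining elements: -4
  New min = min(2, -4) = -4

Answer: -4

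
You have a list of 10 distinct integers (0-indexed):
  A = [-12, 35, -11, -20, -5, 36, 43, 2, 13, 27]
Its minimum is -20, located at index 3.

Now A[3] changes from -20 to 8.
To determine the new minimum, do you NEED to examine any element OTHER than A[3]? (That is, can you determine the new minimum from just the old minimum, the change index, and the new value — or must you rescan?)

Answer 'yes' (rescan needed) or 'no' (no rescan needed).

Answer: yes

Derivation:
Old min = -20 at index 3
Change at index 3: -20 -> 8
Index 3 WAS the min and new value 8 > old min -20. Must rescan other elements to find the new min.
Needs rescan: yes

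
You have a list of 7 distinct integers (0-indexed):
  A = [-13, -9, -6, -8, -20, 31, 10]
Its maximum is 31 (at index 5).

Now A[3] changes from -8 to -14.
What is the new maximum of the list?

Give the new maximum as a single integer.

Old max = 31 (at index 5)
Change: A[3] -8 -> -14
Changed element was NOT the old max.
  New max = max(old_max, new_val) = max(31, -14) = 31

Answer: 31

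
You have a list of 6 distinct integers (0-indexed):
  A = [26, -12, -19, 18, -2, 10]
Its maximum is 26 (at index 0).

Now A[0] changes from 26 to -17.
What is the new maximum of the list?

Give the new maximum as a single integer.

Answer: 18

Derivation:
Old max = 26 (at index 0)
Change: A[0] 26 -> -17
Changed element WAS the max -> may need rescan.
  Max of remaining elements: 18
  New max = max(-17, 18) = 18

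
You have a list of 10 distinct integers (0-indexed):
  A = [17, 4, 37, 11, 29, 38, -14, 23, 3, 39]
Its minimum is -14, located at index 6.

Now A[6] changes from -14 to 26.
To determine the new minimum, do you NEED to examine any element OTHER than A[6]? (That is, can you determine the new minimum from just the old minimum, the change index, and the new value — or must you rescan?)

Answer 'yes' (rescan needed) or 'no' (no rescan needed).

Answer: yes

Derivation:
Old min = -14 at index 6
Change at index 6: -14 -> 26
Index 6 WAS the min and new value 26 > old min -14. Must rescan other elements to find the new min.
Needs rescan: yes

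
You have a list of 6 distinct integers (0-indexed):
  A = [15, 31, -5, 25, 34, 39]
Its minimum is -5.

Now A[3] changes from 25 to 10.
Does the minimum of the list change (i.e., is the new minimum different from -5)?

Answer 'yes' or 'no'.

Answer: no

Derivation:
Old min = -5
Change: A[3] 25 -> 10
Changed element was NOT the min; min changes only if 10 < -5.
New min = -5; changed? no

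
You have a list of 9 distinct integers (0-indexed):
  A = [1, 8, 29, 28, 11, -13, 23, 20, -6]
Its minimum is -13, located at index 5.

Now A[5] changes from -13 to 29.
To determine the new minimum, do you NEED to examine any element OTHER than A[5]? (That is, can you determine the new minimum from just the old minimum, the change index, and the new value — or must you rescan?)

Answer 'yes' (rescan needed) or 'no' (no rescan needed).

Old min = -13 at index 5
Change at index 5: -13 -> 29
Index 5 WAS the min and new value 29 > old min -13. Must rescan other elements to find the new min.
Needs rescan: yes

Answer: yes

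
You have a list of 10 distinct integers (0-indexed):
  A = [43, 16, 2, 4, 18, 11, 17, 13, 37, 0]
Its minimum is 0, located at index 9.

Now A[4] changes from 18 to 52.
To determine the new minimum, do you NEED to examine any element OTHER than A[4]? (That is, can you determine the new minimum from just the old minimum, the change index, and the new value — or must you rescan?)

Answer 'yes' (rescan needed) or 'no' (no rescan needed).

Answer: no

Derivation:
Old min = 0 at index 9
Change at index 4: 18 -> 52
Index 4 was NOT the min. New min = min(0, 52). No rescan of other elements needed.
Needs rescan: no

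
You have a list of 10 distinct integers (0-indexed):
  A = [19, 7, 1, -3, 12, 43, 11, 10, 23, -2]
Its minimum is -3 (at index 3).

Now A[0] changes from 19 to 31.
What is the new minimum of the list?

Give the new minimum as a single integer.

Old min = -3 (at index 3)
Change: A[0] 19 -> 31
Changed element was NOT the old min.
  New min = min(old_min, new_val) = min(-3, 31) = -3

Answer: -3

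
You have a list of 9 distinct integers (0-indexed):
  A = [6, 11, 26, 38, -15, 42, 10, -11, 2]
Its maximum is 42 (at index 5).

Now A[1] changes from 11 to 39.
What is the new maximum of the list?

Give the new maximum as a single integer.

Old max = 42 (at index 5)
Change: A[1] 11 -> 39
Changed element was NOT the old max.
  New max = max(old_max, new_val) = max(42, 39) = 42

Answer: 42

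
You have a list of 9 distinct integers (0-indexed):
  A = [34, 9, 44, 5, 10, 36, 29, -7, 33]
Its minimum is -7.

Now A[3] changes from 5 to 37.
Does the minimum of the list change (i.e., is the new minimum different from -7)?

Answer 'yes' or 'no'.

Answer: no

Derivation:
Old min = -7
Change: A[3] 5 -> 37
Changed element was NOT the min; min changes only if 37 < -7.
New min = -7; changed? no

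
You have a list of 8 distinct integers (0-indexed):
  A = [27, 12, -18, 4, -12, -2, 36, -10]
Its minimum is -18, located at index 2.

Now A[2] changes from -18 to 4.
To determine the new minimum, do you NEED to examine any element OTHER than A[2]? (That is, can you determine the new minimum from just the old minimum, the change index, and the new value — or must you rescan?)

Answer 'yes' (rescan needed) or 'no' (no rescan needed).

Answer: yes

Derivation:
Old min = -18 at index 2
Change at index 2: -18 -> 4
Index 2 WAS the min and new value 4 > old min -18. Must rescan other elements to find the new min.
Needs rescan: yes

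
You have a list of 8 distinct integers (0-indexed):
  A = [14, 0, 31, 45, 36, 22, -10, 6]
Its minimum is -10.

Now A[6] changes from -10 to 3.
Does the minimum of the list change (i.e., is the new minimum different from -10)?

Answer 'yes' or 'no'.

Old min = -10
Change: A[6] -10 -> 3
Changed element was the min; new min must be rechecked.
New min = 0; changed? yes

Answer: yes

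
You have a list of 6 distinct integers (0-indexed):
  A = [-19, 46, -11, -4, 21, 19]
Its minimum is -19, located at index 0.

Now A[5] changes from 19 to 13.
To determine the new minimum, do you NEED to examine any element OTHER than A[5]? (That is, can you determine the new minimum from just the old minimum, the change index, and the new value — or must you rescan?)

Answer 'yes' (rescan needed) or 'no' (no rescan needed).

Old min = -19 at index 0
Change at index 5: 19 -> 13
Index 5 was NOT the min. New min = min(-19, 13). No rescan of other elements needed.
Needs rescan: no

Answer: no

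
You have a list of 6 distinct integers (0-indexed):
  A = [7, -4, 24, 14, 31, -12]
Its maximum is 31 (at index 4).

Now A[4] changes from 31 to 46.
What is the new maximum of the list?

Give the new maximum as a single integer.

Old max = 31 (at index 4)
Change: A[4] 31 -> 46
Changed element WAS the max -> may need rescan.
  Max of remaining elements: 24
  New max = max(46, 24) = 46

Answer: 46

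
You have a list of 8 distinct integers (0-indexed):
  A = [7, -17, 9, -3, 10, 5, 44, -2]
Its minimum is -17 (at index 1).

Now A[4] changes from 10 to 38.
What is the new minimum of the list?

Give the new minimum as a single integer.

Old min = -17 (at index 1)
Change: A[4] 10 -> 38
Changed element was NOT the old min.
  New min = min(old_min, new_val) = min(-17, 38) = -17

Answer: -17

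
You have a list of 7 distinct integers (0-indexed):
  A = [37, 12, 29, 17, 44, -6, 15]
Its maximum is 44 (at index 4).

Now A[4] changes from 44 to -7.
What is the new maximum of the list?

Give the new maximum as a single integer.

Answer: 37

Derivation:
Old max = 44 (at index 4)
Change: A[4] 44 -> -7
Changed element WAS the max -> may need rescan.
  Max of remaining elements: 37
  New max = max(-7, 37) = 37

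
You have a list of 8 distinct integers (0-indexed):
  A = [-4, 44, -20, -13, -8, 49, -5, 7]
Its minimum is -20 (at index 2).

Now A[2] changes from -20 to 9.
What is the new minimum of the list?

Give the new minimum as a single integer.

Old min = -20 (at index 2)
Change: A[2] -20 -> 9
Changed element WAS the min. Need to check: is 9 still <= all others?
  Min of remaining elements: -13
  New min = min(9, -13) = -13

Answer: -13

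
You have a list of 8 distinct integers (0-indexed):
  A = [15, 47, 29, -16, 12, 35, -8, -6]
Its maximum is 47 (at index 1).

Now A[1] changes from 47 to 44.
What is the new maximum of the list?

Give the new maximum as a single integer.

Old max = 47 (at index 1)
Change: A[1] 47 -> 44
Changed element WAS the max -> may need rescan.
  Max of remaining elements: 35
  New max = max(44, 35) = 44

Answer: 44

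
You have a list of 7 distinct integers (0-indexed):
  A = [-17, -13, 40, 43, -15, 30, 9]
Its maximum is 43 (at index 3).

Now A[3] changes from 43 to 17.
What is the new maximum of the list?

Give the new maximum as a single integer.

Answer: 40

Derivation:
Old max = 43 (at index 3)
Change: A[3] 43 -> 17
Changed element WAS the max -> may need rescan.
  Max of remaining elements: 40
  New max = max(17, 40) = 40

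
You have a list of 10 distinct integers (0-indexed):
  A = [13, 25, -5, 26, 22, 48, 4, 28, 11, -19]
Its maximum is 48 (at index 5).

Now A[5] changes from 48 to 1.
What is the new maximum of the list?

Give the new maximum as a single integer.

Answer: 28

Derivation:
Old max = 48 (at index 5)
Change: A[5] 48 -> 1
Changed element WAS the max -> may need rescan.
  Max of remaining elements: 28
  New max = max(1, 28) = 28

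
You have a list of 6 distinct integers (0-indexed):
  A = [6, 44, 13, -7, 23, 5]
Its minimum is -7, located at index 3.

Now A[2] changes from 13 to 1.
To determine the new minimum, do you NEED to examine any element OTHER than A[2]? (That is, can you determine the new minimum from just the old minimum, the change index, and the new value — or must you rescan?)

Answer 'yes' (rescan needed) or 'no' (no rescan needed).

Old min = -7 at index 3
Change at index 2: 13 -> 1
Index 2 was NOT the min. New min = min(-7, 1). No rescan of other elements needed.
Needs rescan: no

Answer: no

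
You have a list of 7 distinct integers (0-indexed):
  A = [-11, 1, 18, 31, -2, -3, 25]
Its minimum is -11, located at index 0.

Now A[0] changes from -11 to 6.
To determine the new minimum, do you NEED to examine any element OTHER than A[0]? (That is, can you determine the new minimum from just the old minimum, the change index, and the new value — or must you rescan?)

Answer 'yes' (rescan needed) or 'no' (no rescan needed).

Answer: yes

Derivation:
Old min = -11 at index 0
Change at index 0: -11 -> 6
Index 0 WAS the min and new value 6 > old min -11. Must rescan other elements to find the new min.
Needs rescan: yes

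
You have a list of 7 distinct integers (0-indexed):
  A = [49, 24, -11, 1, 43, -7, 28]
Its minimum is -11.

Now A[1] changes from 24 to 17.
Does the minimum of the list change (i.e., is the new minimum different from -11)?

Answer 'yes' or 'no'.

Old min = -11
Change: A[1] 24 -> 17
Changed element was NOT the min; min changes only if 17 < -11.
New min = -11; changed? no

Answer: no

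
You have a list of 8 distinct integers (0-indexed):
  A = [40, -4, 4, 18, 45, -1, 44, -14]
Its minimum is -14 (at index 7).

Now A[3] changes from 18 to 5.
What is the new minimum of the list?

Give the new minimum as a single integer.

Answer: -14

Derivation:
Old min = -14 (at index 7)
Change: A[3] 18 -> 5
Changed element was NOT the old min.
  New min = min(old_min, new_val) = min(-14, 5) = -14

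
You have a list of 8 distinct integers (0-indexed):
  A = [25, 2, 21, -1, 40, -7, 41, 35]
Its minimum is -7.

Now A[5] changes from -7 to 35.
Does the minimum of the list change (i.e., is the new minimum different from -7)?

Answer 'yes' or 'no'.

Answer: yes

Derivation:
Old min = -7
Change: A[5] -7 -> 35
Changed element was the min; new min must be rechecked.
New min = -1; changed? yes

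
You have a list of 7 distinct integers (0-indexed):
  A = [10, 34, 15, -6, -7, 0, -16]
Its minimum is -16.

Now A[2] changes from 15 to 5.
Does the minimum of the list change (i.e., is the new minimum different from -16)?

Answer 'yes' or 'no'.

Answer: no

Derivation:
Old min = -16
Change: A[2] 15 -> 5
Changed element was NOT the min; min changes only if 5 < -16.
New min = -16; changed? no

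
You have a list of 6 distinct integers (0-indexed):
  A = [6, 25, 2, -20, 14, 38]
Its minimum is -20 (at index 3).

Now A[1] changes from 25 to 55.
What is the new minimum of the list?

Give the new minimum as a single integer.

Answer: -20

Derivation:
Old min = -20 (at index 3)
Change: A[1] 25 -> 55
Changed element was NOT the old min.
  New min = min(old_min, new_val) = min(-20, 55) = -20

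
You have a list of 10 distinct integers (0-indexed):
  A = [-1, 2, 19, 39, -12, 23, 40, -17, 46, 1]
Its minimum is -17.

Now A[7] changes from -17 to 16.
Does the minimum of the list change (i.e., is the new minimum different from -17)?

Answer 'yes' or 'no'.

Old min = -17
Change: A[7] -17 -> 16
Changed element was the min; new min must be rechecked.
New min = -12; changed? yes

Answer: yes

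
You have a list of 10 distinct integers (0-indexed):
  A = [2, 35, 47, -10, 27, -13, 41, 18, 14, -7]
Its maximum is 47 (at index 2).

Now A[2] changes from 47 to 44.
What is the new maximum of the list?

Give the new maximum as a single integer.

Old max = 47 (at index 2)
Change: A[2] 47 -> 44
Changed element WAS the max -> may need rescan.
  Max of remaining elements: 41
  New max = max(44, 41) = 44

Answer: 44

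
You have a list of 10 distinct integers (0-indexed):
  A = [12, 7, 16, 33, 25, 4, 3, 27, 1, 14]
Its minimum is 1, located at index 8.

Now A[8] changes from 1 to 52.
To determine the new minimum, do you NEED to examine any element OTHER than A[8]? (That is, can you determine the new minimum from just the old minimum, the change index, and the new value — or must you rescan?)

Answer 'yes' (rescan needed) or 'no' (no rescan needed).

Old min = 1 at index 8
Change at index 8: 1 -> 52
Index 8 WAS the min and new value 52 > old min 1. Must rescan other elements to find the new min.
Needs rescan: yes

Answer: yes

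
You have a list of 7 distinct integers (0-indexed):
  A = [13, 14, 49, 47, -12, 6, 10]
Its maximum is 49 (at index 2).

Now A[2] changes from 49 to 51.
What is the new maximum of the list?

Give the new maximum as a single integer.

Answer: 51

Derivation:
Old max = 49 (at index 2)
Change: A[2] 49 -> 51
Changed element WAS the max -> may need rescan.
  Max of remaining elements: 47
  New max = max(51, 47) = 51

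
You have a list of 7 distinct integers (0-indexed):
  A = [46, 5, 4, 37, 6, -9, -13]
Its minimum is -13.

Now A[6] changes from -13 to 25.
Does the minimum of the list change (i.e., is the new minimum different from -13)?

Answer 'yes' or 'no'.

Answer: yes

Derivation:
Old min = -13
Change: A[6] -13 -> 25
Changed element was the min; new min must be rechecked.
New min = -9; changed? yes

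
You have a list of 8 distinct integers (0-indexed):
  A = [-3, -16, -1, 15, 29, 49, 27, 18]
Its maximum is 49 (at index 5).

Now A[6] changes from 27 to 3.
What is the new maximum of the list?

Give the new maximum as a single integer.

Answer: 49

Derivation:
Old max = 49 (at index 5)
Change: A[6] 27 -> 3
Changed element was NOT the old max.
  New max = max(old_max, new_val) = max(49, 3) = 49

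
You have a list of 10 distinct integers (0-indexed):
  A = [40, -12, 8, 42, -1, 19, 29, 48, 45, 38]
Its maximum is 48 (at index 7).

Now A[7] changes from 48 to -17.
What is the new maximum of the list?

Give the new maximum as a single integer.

Old max = 48 (at index 7)
Change: A[7] 48 -> -17
Changed element WAS the max -> may need rescan.
  Max of remaining elements: 45
  New max = max(-17, 45) = 45

Answer: 45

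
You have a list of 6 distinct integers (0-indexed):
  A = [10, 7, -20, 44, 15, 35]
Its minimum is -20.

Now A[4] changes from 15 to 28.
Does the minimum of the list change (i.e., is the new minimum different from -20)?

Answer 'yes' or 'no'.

Old min = -20
Change: A[4] 15 -> 28
Changed element was NOT the min; min changes only if 28 < -20.
New min = -20; changed? no

Answer: no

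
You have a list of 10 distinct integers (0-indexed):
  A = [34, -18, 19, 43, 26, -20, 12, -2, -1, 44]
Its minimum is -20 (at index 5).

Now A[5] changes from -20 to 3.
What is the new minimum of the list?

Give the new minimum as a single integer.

Answer: -18

Derivation:
Old min = -20 (at index 5)
Change: A[5] -20 -> 3
Changed element WAS the min. Need to check: is 3 still <= all others?
  Min of remaining elements: -18
  New min = min(3, -18) = -18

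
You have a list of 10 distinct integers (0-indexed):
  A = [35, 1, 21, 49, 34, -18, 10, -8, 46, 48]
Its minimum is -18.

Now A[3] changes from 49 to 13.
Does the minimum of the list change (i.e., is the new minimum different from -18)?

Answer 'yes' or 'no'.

Old min = -18
Change: A[3] 49 -> 13
Changed element was NOT the min; min changes only if 13 < -18.
New min = -18; changed? no

Answer: no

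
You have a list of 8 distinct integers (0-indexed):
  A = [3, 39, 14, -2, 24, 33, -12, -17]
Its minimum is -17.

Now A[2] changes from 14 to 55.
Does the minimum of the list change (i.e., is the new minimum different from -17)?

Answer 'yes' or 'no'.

Answer: no

Derivation:
Old min = -17
Change: A[2] 14 -> 55
Changed element was NOT the min; min changes only if 55 < -17.
New min = -17; changed? no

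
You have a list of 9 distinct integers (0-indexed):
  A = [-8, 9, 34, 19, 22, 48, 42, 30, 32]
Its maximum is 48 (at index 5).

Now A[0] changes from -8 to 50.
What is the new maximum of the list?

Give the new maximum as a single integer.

Answer: 50

Derivation:
Old max = 48 (at index 5)
Change: A[0] -8 -> 50
Changed element was NOT the old max.
  New max = max(old_max, new_val) = max(48, 50) = 50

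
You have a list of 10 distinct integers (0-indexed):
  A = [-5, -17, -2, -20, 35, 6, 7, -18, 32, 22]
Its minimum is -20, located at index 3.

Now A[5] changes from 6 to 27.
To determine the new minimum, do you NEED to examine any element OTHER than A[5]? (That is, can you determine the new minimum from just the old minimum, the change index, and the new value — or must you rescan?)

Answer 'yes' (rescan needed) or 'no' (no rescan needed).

Old min = -20 at index 3
Change at index 5: 6 -> 27
Index 5 was NOT the min. New min = min(-20, 27). No rescan of other elements needed.
Needs rescan: no

Answer: no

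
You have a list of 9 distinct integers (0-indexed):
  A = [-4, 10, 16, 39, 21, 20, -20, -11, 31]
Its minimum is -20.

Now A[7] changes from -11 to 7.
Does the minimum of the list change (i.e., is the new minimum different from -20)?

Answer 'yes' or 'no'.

Answer: no

Derivation:
Old min = -20
Change: A[7] -11 -> 7
Changed element was NOT the min; min changes only if 7 < -20.
New min = -20; changed? no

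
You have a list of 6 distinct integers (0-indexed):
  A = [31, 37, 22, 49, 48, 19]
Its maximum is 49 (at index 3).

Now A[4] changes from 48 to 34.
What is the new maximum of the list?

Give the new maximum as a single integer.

Old max = 49 (at index 3)
Change: A[4] 48 -> 34
Changed element was NOT the old max.
  New max = max(old_max, new_val) = max(49, 34) = 49

Answer: 49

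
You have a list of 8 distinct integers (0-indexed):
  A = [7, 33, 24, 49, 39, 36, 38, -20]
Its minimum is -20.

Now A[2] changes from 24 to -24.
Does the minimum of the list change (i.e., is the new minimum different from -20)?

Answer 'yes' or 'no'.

Answer: yes

Derivation:
Old min = -20
Change: A[2] 24 -> -24
Changed element was NOT the min; min changes only if -24 < -20.
New min = -24; changed? yes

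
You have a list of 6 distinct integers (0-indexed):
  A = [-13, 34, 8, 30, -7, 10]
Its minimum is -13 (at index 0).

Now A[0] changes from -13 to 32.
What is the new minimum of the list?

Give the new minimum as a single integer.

Answer: -7

Derivation:
Old min = -13 (at index 0)
Change: A[0] -13 -> 32
Changed element WAS the min. Need to check: is 32 still <= all others?
  Min of remaining elements: -7
  New min = min(32, -7) = -7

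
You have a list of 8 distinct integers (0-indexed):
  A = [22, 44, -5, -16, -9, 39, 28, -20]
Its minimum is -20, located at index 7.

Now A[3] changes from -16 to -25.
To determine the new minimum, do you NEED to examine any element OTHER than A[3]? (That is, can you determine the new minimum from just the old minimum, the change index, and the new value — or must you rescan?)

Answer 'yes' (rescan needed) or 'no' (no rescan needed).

Answer: no

Derivation:
Old min = -20 at index 7
Change at index 3: -16 -> -25
Index 3 was NOT the min. New min = min(-20, -25). No rescan of other elements needed.
Needs rescan: no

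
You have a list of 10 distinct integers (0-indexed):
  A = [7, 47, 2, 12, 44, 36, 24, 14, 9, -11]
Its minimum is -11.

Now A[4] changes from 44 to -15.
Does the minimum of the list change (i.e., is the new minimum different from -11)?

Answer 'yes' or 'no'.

Old min = -11
Change: A[4] 44 -> -15
Changed element was NOT the min; min changes only if -15 < -11.
New min = -15; changed? yes

Answer: yes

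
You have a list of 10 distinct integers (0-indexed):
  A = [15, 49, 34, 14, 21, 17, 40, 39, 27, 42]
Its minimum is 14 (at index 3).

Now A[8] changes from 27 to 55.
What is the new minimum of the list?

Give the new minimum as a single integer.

Old min = 14 (at index 3)
Change: A[8] 27 -> 55
Changed element was NOT the old min.
  New min = min(old_min, new_val) = min(14, 55) = 14

Answer: 14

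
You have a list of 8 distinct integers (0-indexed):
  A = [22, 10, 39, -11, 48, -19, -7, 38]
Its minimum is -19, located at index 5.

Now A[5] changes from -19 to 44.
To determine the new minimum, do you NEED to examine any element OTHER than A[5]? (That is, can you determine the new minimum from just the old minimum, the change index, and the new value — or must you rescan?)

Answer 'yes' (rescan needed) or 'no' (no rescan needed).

Old min = -19 at index 5
Change at index 5: -19 -> 44
Index 5 WAS the min and new value 44 > old min -19. Must rescan other elements to find the new min.
Needs rescan: yes

Answer: yes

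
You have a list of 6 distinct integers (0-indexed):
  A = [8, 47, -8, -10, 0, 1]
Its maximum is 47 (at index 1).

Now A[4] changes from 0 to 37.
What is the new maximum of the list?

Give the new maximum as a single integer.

Old max = 47 (at index 1)
Change: A[4] 0 -> 37
Changed element was NOT the old max.
  New max = max(old_max, new_val) = max(47, 37) = 47

Answer: 47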